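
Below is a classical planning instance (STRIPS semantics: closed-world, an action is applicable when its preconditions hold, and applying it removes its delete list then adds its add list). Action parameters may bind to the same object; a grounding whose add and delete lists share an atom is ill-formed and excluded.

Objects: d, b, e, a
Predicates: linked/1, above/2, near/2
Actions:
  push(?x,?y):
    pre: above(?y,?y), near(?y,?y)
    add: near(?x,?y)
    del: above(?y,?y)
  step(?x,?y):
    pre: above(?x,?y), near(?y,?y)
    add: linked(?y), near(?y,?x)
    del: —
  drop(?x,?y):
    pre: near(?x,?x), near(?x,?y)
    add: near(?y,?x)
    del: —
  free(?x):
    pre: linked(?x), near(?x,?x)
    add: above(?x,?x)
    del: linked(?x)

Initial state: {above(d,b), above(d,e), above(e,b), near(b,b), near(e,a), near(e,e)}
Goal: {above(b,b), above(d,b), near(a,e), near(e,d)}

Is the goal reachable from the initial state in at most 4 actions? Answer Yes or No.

1. step(d,b)  →  {above(d,b), above(d,e), above(e,b), linked(b), near(b,b), near(b,d), near(e,a), near(e,e)}
2. step(d,e)  →  {above(d,b), above(d,e), above(e,b), linked(b), linked(e), near(b,b), near(b,d), near(e,a), near(e,d), near(e,e)}
3. drop(e,a)  →  {above(d,b), above(d,e), above(e,b), linked(b), linked(e), near(a,e), near(b,b), near(b,d), near(e,a), near(e,d), near(e,e)}
4. free(b)  →  {above(b,b), above(d,b), above(d,e), above(e,b), linked(e), near(a,e), near(b,b), near(b,d), near(e,a), near(e,d), near(e,e)}
optimal plan length = 4; 4 ≤ 4

Yes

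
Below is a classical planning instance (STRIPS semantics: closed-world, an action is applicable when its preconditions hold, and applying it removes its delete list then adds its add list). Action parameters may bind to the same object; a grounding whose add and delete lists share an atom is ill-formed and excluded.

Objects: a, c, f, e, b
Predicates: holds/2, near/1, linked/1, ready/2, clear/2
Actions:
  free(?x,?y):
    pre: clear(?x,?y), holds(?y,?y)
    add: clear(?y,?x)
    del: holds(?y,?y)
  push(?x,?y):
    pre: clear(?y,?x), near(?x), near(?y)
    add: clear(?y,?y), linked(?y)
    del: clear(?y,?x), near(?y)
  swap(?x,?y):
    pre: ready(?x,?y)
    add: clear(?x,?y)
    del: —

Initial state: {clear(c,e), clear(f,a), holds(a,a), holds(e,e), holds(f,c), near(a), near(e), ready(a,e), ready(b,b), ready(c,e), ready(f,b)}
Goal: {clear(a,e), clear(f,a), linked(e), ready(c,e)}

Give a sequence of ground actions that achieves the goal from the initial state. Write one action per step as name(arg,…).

1. swap(a,e)  →  {clear(a,e), clear(c,e), clear(f,a), holds(a,a), holds(e,e), holds(f,c), near(a), near(e), ready(a,e), ready(b,b), ready(c,e), ready(f,b)}
2. free(a,e)  →  {clear(a,e), clear(c,e), clear(e,a), clear(f,a), holds(a,a), holds(f,c), near(a), near(e), ready(a,e), ready(b,b), ready(c,e), ready(f,b)}
3. push(a,e)  →  {clear(a,e), clear(c,e), clear(e,e), clear(f,a), holds(a,a), holds(f,c), linked(e), near(a), ready(a,e), ready(b,b), ready(c,e), ready(f,b)}

swap(a,e); free(a,e); push(a,e)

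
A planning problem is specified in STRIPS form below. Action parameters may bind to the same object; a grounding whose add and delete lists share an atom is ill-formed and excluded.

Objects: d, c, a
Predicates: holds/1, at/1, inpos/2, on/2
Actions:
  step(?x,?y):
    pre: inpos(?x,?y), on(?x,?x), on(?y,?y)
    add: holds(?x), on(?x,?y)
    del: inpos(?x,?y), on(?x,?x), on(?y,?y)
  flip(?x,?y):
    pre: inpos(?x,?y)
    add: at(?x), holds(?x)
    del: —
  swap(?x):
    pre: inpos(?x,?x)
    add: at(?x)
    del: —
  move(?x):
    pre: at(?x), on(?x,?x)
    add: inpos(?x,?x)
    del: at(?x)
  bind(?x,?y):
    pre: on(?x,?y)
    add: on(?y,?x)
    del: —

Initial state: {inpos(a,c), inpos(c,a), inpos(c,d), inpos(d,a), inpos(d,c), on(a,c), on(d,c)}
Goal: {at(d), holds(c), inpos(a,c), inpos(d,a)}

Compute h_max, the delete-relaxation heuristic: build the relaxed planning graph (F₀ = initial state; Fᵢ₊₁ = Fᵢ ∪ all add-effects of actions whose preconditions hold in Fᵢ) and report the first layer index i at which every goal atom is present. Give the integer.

F0 = init (7 atoms)
F1 = F0 ∪ {at(a), at(c), at(d), holds(a), holds(c), holds(d), on(c,a), on(c,d)}  (15 atoms)
goal ⊆ F1  ⇒  h_max = 1

1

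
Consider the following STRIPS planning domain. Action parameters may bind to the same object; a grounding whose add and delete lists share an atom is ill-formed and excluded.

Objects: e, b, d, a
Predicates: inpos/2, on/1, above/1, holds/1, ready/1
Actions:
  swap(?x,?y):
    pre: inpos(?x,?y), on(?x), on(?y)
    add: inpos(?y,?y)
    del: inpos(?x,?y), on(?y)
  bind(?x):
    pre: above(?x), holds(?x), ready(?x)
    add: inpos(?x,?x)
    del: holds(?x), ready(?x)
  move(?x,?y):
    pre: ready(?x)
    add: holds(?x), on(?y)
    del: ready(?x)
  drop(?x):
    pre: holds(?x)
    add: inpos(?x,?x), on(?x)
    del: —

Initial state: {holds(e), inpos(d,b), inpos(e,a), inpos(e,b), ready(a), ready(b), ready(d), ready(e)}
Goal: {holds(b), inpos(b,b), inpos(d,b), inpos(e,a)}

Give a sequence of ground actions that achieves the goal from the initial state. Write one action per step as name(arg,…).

move(b,e); drop(b)

1. move(b,e)  →  {holds(b), holds(e), inpos(d,b), inpos(e,a), inpos(e,b), on(e), ready(a), ready(d), ready(e)}
2. drop(b)  →  {holds(b), holds(e), inpos(b,b), inpos(d,b), inpos(e,a), inpos(e,b), on(b), on(e), ready(a), ready(d), ready(e)}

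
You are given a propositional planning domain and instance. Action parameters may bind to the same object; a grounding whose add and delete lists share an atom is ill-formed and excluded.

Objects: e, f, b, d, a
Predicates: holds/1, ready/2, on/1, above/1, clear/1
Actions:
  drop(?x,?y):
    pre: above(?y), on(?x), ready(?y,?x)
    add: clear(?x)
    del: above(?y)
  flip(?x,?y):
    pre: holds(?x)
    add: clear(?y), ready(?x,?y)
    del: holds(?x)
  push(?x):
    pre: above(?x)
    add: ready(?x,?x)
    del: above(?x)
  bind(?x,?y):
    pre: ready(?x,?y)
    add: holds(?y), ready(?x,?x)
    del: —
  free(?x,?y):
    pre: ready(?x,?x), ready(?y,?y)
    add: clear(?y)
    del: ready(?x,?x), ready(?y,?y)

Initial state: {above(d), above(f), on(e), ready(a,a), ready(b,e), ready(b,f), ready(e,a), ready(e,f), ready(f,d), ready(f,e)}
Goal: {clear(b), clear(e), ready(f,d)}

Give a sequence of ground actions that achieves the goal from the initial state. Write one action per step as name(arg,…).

drop(e,f); bind(e,f); flip(f,b)

1. drop(e,f)  →  {above(d), clear(e), on(e), ready(a,a), ready(b,e), ready(b,f), ready(e,a), ready(e,f), ready(f,d), ready(f,e)}
2. bind(e,f)  →  {above(d), clear(e), holds(f), on(e), ready(a,a), ready(b,e), ready(b,f), ready(e,a), ready(e,e), ready(e,f), ready(f,d), ready(f,e)}
3. flip(f,b)  →  {above(d), clear(b), clear(e), on(e), ready(a,a), ready(b,e), ready(b,f), ready(e,a), ready(e,e), ready(e,f), ready(f,b), ready(f,d), ready(f,e)}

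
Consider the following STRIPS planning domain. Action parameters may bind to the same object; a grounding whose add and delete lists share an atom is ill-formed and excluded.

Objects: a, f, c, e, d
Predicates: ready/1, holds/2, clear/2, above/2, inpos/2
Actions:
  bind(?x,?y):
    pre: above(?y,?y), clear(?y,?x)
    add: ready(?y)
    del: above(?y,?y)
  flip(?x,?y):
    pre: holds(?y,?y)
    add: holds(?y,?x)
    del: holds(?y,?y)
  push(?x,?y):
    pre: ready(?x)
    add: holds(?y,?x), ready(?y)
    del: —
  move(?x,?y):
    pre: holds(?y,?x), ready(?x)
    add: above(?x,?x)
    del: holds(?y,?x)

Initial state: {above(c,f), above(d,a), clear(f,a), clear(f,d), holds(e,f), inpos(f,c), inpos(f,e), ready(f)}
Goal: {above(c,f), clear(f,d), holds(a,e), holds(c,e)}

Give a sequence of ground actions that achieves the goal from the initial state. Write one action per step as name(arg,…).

push(f,e); push(e,a); push(e,c)

1. push(f,e)  →  {above(c,f), above(d,a), clear(f,a), clear(f,d), holds(e,f), inpos(f,c), inpos(f,e), ready(e), ready(f)}
2. push(e,a)  →  {above(c,f), above(d,a), clear(f,a), clear(f,d), holds(a,e), holds(e,f), inpos(f,c), inpos(f,e), ready(a), ready(e), ready(f)}
3. push(e,c)  →  {above(c,f), above(d,a), clear(f,a), clear(f,d), holds(a,e), holds(c,e), holds(e,f), inpos(f,c), inpos(f,e), ready(a), ready(c), ready(e), ready(f)}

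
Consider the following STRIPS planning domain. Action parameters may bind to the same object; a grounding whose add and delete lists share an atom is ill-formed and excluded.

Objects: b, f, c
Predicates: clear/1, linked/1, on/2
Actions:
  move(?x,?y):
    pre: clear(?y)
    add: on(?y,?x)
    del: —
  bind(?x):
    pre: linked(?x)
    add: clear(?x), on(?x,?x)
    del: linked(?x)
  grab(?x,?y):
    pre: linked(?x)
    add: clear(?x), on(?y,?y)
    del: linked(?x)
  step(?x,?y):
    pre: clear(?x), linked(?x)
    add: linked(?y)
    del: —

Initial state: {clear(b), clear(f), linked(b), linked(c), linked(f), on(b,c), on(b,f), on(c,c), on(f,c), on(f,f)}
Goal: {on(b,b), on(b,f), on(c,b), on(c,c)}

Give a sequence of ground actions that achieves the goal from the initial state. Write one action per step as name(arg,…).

grab(c,b); move(b,c)

1. grab(c,b)  →  {clear(b), clear(c), clear(f), linked(b), linked(f), on(b,b), on(b,c), on(b,f), on(c,c), on(f,c), on(f,f)}
2. move(b,c)  →  {clear(b), clear(c), clear(f), linked(b), linked(f), on(b,b), on(b,c), on(b,f), on(c,b), on(c,c), on(f,c), on(f,f)}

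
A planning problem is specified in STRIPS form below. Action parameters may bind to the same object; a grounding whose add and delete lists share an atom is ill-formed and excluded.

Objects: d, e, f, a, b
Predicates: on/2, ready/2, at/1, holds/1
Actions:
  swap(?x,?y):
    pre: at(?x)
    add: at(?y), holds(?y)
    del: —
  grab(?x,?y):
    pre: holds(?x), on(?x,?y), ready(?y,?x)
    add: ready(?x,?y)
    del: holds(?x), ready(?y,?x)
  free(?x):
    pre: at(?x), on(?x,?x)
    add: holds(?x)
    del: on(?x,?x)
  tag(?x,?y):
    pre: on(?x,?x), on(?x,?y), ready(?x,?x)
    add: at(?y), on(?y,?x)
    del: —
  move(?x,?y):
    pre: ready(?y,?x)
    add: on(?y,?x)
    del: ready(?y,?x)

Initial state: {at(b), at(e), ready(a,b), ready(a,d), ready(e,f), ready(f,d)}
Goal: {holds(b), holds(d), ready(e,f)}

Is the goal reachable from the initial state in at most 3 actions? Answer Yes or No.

Yes

1. swap(e,d)  →  {at(b), at(d), at(e), holds(d), ready(a,b), ready(a,d), ready(e,f), ready(f,d)}
2. swap(d,b)  →  {at(b), at(d), at(e), holds(b), holds(d), ready(a,b), ready(a,d), ready(e,f), ready(f,d)}
optimal plan length = 2; 2 ≤ 3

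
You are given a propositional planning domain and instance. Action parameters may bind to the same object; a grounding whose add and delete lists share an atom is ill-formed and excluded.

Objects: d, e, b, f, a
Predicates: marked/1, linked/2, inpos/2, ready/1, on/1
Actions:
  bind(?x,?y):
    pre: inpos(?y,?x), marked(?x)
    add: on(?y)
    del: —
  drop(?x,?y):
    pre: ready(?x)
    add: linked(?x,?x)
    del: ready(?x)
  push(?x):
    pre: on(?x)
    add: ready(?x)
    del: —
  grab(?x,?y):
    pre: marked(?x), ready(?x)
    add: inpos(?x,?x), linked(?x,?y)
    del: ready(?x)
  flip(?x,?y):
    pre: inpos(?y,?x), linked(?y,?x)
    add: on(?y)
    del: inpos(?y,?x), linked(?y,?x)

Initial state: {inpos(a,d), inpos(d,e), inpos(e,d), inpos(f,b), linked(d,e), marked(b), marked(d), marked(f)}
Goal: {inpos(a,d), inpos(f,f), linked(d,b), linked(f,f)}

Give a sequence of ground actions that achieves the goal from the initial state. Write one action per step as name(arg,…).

1. bind(b,f)  →  {inpos(a,d), inpos(d,e), inpos(e,d), inpos(f,b), linked(d,e), marked(b), marked(d), marked(f), on(f)}
2. push(f)  →  {inpos(a,d), inpos(d,e), inpos(e,d), inpos(f,b), linked(d,e), marked(b), marked(d), marked(f), on(f), ready(f)}
3. grab(f,f)  →  {inpos(a,d), inpos(d,e), inpos(e,d), inpos(f,b), inpos(f,f), linked(d,e), linked(f,f), marked(b), marked(d), marked(f), on(f)}
4. flip(e,d)  →  {inpos(a,d), inpos(e,d), inpos(f,b), inpos(f,f), linked(f,f), marked(b), marked(d), marked(f), on(d), on(f)}
5. push(d)  →  {inpos(a,d), inpos(e,d), inpos(f,b), inpos(f,f), linked(f,f), marked(b), marked(d), marked(f), on(d), on(f), ready(d)}
6. grab(d,b)  →  {inpos(a,d), inpos(d,d), inpos(e,d), inpos(f,b), inpos(f,f), linked(d,b), linked(f,f), marked(b), marked(d), marked(f), on(d), on(f)}

bind(b,f); push(f); grab(f,f); flip(e,d); push(d); grab(d,b)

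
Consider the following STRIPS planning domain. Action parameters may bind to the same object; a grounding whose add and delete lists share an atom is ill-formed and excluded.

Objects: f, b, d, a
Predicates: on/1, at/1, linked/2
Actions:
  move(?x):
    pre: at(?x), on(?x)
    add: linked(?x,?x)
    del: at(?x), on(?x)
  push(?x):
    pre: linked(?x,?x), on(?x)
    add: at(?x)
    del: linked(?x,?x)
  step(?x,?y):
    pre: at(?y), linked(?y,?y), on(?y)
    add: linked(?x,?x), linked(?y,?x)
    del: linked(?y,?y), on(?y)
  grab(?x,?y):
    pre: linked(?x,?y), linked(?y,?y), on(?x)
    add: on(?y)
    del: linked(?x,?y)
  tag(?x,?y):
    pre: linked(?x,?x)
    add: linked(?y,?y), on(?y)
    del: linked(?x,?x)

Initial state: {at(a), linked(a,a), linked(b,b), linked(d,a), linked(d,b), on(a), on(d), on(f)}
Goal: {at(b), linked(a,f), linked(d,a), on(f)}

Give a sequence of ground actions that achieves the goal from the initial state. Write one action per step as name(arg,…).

step(f,a); grab(d,b); push(b)

1. step(f,a)  →  {at(a), linked(a,f), linked(b,b), linked(d,a), linked(d,b), linked(f,f), on(d), on(f)}
2. grab(d,b)  →  {at(a), linked(a,f), linked(b,b), linked(d,a), linked(f,f), on(b), on(d), on(f)}
3. push(b)  →  {at(a), at(b), linked(a,f), linked(d,a), linked(f,f), on(b), on(d), on(f)}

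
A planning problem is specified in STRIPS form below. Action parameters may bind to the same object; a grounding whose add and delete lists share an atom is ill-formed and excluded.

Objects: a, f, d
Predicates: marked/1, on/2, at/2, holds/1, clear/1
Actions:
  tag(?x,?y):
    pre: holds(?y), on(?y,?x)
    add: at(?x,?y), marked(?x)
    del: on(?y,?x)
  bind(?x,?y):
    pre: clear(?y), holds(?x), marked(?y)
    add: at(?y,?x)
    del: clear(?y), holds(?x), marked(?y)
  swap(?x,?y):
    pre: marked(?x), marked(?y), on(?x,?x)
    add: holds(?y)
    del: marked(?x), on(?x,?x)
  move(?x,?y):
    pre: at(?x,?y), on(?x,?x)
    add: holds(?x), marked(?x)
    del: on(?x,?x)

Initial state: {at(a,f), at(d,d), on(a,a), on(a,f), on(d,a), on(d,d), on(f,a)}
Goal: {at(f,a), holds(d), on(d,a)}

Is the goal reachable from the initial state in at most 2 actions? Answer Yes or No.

1. move(a,f)  →  {at(a,f), at(d,d), holds(a), marked(a), on(a,f), on(d,a), on(d,d), on(f,a)}
2. tag(f,a)  →  {at(a,f), at(d,d), at(f,a), holds(a), marked(a), marked(f), on(d,a), on(d,d), on(f,a)}
3. move(d,d)  →  {at(a,f), at(d,d), at(f,a), holds(a), holds(d), marked(a), marked(d), marked(f), on(d,a), on(f,a)}
optimal plan length = 3; 3 > 2

No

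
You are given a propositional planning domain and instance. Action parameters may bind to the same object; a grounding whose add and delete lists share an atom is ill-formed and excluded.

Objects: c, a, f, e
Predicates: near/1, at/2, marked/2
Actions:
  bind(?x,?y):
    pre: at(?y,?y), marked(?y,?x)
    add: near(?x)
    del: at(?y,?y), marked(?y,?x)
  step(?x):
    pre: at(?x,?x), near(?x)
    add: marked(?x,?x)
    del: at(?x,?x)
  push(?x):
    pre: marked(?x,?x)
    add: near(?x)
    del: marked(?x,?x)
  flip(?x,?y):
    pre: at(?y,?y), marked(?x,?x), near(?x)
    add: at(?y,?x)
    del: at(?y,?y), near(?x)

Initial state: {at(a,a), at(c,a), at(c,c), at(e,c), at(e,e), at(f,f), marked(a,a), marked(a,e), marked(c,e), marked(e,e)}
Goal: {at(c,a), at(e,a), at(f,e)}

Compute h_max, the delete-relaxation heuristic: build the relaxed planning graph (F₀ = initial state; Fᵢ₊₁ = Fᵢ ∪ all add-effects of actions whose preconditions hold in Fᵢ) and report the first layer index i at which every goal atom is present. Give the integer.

2

F0 = init (10 atoms)
F1 = F0 ∪ {near(a), near(e)}  (12 atoms)
F2 = F1 ∪ {at(a,e), at(c,e), at(e,a), at(f,a), at(f,e)}  (17 atoms)
goal ⊆ F2  ⇒  h_max = 2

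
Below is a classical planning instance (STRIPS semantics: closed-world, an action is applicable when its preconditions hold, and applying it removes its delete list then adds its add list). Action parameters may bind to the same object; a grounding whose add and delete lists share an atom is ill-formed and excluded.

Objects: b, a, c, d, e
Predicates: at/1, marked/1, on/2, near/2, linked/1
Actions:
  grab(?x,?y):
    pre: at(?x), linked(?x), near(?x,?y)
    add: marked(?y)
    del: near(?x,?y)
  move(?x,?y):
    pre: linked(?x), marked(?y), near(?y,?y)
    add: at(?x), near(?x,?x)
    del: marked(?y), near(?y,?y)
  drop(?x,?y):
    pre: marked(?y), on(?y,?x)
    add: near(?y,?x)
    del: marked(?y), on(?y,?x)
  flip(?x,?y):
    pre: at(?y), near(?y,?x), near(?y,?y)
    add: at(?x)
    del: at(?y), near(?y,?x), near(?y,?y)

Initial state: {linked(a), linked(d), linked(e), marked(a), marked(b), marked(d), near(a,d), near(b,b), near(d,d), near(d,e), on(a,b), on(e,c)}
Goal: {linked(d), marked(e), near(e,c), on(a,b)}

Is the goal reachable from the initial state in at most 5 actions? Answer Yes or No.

Yes

1. move(d,b)  →  {at(d), linked(a), linked(d), linked(e), marked(a), marked(d), near(a,d), near(d,d), near(d,e), on(a,b), on(e,c)}
2. grab(d,e)  →  {at(d), linked(a), linked(d), linked(e), marked(a), marked(d), marked(e), near(a,d), near(d,d), on(a,b), on(e,c)}
3. move(e,d)  →  {at(d), at(e), linked(a), linked(d), linked(e), marked(a), marked(e), near(a,d), near(e,e), on(a,b), on(e,c)}
4. drop(c,e)  →  {at(d), at(e), linked(a), linked(d), linked(e), marked(a), near(a,d), near(e,c), near(e,e), on(a,b)}
5. grab(e,e)  →  {at(d), at(e), linked(a), linked(d), linked(e), marked(a), marked(e), near(a,d), near(e,c), on(a,b)}
optimal plan length = 5; 5 ≤ 5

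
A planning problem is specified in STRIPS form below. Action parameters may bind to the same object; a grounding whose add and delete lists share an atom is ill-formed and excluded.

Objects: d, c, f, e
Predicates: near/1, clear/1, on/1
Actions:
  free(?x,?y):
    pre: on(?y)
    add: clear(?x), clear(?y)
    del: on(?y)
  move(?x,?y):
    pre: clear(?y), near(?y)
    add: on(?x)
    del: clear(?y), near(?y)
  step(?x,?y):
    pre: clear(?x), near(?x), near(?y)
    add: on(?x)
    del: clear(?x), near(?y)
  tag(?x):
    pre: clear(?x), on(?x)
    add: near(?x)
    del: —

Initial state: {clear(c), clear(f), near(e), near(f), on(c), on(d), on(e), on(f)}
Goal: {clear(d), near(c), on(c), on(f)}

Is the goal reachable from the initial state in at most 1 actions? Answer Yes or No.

1. free(d,d)  →  {clear(c), clear(d), clear(f), near(e), near(f), on(c), on(e), on(f)}
2. tag(c)  →  {clear(c), clear(d), clear(f), near(c), near(e), near(f), on(c), on(e), on(f)}
optimal plan length = 2; 2 > 1

No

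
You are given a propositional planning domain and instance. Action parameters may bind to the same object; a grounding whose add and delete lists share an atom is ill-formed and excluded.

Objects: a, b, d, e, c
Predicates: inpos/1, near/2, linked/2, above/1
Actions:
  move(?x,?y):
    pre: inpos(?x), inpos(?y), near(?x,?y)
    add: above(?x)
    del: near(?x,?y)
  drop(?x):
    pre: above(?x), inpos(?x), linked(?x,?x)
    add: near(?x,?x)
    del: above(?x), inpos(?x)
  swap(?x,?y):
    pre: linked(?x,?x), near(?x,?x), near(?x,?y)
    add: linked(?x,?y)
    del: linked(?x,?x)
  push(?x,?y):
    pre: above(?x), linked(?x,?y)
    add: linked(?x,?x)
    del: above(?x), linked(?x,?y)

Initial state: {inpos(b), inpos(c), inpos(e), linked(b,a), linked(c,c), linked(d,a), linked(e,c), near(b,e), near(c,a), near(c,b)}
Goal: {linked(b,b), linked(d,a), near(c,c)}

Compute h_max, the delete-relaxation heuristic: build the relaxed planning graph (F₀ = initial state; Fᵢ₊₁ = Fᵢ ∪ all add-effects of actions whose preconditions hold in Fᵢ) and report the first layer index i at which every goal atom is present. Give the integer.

2

F0 = init (10 atoms)
F1 = F0 ∪ {above(b), above(c)}  (12 atoms)
F2 = F1 ∪ {linked(b,b), near(c,c)}  (14 atoms)
goal ⊆ F2  ⇒  h_max = 2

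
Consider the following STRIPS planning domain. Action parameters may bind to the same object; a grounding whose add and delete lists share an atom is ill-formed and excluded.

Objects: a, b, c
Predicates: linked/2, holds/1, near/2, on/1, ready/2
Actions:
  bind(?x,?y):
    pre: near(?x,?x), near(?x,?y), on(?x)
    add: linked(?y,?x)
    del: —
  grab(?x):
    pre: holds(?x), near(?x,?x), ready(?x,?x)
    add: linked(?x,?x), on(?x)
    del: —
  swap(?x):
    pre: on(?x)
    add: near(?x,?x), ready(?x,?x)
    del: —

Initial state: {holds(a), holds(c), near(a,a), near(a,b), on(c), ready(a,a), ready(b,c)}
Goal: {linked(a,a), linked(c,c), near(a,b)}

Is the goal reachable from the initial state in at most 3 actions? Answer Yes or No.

1. grab(a)  →  {holds(a), holds(c), linked(a,a), near(a,a), near(a,b), on(a), on(c), ready(a,a), ready(b,c)}
2. swap(c)  →  {holds(a), holds(c), linked(a,a), near(a,a), near(a,b), near(c,c), on(a), on(c), ready(a,a), ready(b,c), ready(c,c)}
3. bind(c,c)  →  {holds(a), holds(c), linked(a,a), linked(c,c), near(a,a), near(a,b), near(c,c), on(a), on(c), ready(a,a), ready(b,c), ready(c,c)}
optimal plan length = 3; 3 ≤ 3

Yes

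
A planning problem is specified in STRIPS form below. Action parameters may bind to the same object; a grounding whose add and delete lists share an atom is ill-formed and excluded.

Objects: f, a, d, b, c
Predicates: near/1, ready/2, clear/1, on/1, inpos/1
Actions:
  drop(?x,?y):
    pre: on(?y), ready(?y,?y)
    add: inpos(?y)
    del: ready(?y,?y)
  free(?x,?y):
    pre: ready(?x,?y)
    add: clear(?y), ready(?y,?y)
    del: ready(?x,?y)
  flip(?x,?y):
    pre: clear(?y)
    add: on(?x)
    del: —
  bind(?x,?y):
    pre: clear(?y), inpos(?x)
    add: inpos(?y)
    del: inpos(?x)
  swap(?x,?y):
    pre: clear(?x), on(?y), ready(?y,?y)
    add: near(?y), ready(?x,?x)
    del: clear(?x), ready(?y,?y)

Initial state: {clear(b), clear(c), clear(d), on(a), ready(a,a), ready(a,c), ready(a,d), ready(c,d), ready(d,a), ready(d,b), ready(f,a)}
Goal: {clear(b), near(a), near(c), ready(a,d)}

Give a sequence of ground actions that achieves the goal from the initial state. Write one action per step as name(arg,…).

flip(c,d); swap(c,a); swap(d,c)

1. flip(c,d)  →  {clear(b), clear(c), clear(d), on(a), on(c), ready(a,a), ready(a,c), ready(a,d), ready(c,d), ready(d,a), ready(d,b), ready(f,a)}
2. swap(c,a)  →  {clear(b), clear(d), near(a), on(a), on(c), ready(a,c), ready(a,d), ready(c,c), ready(c,d), ready(d,a), ready(d,b), ready(f,a)}
3. swap(d,c)  →  {clear(b), near(a), near(c), on(a), on(c), ready(a,c), ready(a,d), ready(c,d), ready(d,a), ready(d,b), ready(d,d), ready(f,a)}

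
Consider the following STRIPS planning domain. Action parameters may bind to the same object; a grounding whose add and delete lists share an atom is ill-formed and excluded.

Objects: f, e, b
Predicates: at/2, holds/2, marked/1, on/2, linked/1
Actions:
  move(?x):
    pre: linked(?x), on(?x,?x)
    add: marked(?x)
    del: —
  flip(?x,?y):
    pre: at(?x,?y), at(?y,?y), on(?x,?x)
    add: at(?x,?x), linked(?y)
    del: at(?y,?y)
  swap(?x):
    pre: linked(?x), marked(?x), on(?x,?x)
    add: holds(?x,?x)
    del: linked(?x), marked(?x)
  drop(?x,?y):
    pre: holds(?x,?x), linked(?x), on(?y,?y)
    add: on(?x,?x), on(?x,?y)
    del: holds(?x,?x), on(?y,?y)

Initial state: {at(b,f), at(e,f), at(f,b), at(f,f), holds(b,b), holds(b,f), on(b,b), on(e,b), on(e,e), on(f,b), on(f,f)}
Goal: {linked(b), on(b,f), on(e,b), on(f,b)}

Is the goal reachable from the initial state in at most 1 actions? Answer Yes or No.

1. flip(b,f)  →  {at(b,b), at(b,f), at(e,f), at(f,b), holds(b,b), holds(b,f), linked(f), on(b,b), on(e,b), on(e,e), on(f,b), on(f,f)}
2. flip(f,b)  →  {at(b,f), at(e,f), at(f,b), at(f,f), holds(b,b), holds(b,f), linked(b), linked(f), on(b,b), on(e,b), on(e,e), on(f,b), on(f,f)}
3. drop(b,f)  →  {at(b,f), at(e,f), at(f,b), at(f,f), holds(b,f), linked(b), linked(f), on(b,b), on(b,f), on(e,b), on(e,e), on(f,b)}
optimal plan length = 3; 3 > 1

No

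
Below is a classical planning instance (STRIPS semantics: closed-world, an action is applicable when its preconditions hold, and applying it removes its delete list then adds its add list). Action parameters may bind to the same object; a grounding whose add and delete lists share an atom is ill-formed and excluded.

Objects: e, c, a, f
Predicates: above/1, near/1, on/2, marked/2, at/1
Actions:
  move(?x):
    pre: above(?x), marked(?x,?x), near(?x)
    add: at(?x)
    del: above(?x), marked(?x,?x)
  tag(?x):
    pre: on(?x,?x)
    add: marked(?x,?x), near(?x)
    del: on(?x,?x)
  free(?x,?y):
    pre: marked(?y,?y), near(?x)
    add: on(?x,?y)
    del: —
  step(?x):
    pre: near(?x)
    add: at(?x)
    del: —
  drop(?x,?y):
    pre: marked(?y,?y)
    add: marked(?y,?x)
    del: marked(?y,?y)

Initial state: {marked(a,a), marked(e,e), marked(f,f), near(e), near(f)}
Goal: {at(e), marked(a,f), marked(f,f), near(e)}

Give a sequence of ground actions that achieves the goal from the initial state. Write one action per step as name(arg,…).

step(e); drop(f,a)

1. step(e)  →  {at(e), marked(a,a), marked(e,e), marked(f,f), near(e), near(f)}
2. drop(f,a)  →  {at(e), marked(a,f), marked(e,e), marked(f,f), near(e), near(f)}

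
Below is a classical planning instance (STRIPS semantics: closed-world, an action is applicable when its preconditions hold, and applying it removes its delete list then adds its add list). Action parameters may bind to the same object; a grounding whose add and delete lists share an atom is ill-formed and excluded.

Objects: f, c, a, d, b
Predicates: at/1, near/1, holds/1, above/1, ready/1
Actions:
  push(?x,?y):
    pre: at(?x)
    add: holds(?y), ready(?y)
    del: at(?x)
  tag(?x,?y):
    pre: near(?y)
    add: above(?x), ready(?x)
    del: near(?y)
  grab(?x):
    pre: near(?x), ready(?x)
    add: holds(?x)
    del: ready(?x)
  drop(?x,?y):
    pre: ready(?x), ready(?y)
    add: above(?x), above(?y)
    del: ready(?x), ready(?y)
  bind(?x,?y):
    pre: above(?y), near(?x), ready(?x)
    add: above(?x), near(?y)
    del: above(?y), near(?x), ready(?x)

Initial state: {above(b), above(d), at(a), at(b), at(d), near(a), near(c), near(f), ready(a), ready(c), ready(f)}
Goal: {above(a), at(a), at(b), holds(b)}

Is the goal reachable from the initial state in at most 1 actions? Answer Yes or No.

1. push(d,b)  →  {above(b), above(d), at(a), at(b), holds(b), near(a), near(c), near(f), ready(a), ready(b), ready(c), ready(f)}
2. tag(a,f)  →  {above(a), above(b), above(d), at(a), at(b), holds(b), near(a), near(c), ready(a), ready(b), ready(c), ready(f)}
optimal plan length = 2; 2 > 1

No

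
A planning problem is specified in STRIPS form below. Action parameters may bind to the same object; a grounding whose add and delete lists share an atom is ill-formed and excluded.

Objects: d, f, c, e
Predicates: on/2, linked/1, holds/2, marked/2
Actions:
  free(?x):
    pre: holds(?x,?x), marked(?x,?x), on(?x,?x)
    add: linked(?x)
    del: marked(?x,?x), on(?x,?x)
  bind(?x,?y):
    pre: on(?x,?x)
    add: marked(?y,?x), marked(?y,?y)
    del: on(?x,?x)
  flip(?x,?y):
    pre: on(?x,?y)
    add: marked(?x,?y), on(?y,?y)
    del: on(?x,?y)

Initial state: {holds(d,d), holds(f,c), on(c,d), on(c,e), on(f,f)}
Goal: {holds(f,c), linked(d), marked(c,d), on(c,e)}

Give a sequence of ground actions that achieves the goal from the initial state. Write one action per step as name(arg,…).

1. bind(f,d)  →  {holds(d,d), holds(f,c), marked(d,d), marked(d,f), on(c,d), on(c,e)}
2. flip(c,d)  →  {holds(d,d), holds(f,c), marked(c,d), marked(d,d), marked(d,f), on(c,e), on(d,d)}
3. free(d)  →  {holds(d,d), holds(f,c), linked(d), marked(c,d), marked(d,f), on(c,e)}

bind(f,d); flip(c,d); free(d)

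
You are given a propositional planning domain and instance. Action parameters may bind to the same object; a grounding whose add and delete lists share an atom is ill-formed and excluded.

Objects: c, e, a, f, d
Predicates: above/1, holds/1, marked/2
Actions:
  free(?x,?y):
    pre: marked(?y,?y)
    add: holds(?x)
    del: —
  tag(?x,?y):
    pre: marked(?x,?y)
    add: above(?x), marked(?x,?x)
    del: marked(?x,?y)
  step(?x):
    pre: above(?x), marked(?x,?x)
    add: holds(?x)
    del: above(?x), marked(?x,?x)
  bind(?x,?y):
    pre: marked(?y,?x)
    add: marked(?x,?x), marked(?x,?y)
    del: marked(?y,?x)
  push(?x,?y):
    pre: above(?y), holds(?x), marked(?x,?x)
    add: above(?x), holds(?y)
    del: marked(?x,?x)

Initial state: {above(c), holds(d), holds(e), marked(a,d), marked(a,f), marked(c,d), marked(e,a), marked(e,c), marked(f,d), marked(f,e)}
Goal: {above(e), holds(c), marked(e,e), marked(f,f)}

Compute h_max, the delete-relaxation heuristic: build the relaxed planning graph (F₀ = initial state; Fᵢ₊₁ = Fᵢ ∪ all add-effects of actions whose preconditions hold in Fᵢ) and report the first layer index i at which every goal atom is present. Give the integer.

F0 = init (10 atoms)
F1 = F0 ∪ {above(a), above(e), above(f), marked(a,a), marked(a,e), marked(c,c), marked(c,e), marked(d,a), marked(d,c), marked(d,d), marked(d,f), marked(e,e), marked(e,f), marked(f,a), marked(f,f)}  (25 atoms)
F2 = F1 ∪ {above(d), holds(a), holds(c), holds(f)}  (29 atoms)
goal ⊆ F2  ⇒  h_max = 2

2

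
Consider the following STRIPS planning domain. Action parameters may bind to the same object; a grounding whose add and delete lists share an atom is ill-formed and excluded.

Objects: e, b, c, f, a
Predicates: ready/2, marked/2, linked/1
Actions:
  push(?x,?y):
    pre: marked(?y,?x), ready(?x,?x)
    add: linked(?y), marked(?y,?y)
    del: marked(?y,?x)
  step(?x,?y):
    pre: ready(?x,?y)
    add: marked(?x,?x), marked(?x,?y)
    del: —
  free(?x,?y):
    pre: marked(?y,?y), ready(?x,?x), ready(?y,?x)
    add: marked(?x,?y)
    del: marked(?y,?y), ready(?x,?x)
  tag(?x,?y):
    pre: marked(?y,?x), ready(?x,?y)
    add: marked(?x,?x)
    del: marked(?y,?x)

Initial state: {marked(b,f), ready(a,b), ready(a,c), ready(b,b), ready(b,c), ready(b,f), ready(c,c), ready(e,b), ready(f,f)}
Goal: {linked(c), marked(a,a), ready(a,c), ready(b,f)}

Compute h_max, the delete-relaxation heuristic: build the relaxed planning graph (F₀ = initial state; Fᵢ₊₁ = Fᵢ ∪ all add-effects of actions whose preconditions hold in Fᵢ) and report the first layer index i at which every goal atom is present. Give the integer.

F0 = init (9 atoms)
F1 = F0 ∪ {linked(b), marked(a,a), marked(a,b), marked(a,c), marked(b,b), marked(b,c), marked(c,c), marked(e,b), marked(e,e), marked(f,f)}  (19 atoms)
F2 = F1 ∪ {linked(a), linked(e), marked(b,a), marked(b,e), marked(c,a), marked(c,b), marked(f,b)}  (26 atoms)
F3 = F2 ∪ {linked(c), linked(f)}  (28 atoms)
goal ⊆ F3  ⇒  h_max = 3

3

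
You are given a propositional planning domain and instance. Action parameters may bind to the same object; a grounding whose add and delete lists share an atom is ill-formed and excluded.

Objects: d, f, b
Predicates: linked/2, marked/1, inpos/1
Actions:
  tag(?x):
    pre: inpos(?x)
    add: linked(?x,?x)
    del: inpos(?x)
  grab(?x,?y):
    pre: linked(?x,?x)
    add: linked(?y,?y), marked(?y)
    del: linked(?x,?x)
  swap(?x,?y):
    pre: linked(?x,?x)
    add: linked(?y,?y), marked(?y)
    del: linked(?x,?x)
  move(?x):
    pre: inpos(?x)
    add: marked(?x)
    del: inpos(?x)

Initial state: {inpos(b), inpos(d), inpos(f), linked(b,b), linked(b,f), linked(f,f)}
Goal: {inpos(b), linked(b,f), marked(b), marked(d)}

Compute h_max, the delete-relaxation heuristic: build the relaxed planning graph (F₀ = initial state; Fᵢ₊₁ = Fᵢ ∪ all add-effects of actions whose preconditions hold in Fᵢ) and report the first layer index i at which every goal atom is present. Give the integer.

F0 = init (6 atoms)
F1 = F0 ∪ {linked(d,d), marked(b), marked(d), marked(f)}  (10 atoms)
goal ⊆ F1  ⇒  h_max = 1

1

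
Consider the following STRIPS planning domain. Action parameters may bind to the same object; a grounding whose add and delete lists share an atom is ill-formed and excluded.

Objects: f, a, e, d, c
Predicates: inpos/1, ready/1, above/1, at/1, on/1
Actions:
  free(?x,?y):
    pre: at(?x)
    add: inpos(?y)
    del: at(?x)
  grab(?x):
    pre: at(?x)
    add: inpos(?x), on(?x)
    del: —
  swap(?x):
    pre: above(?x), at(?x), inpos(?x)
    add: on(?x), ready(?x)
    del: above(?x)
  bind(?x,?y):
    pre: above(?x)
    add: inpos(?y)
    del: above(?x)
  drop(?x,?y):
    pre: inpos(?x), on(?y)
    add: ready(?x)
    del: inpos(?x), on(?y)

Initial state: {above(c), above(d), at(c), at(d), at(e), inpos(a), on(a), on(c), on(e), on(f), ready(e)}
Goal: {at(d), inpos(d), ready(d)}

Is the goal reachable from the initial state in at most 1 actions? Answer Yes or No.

No

1. free(e,d)  →  {above(c), above(d), at(c), at(d), inpos(a), inpos(d), on(a), on(c), on(e), on(f), ready(e)}
2. swap(d)  →  {above(c), at(c), at(d), inpos(a), inpos(d), on(a), on(c), on(d), on(e), on(f), ready(d), ready(e)}
optimal plan length = 2; 2 > 1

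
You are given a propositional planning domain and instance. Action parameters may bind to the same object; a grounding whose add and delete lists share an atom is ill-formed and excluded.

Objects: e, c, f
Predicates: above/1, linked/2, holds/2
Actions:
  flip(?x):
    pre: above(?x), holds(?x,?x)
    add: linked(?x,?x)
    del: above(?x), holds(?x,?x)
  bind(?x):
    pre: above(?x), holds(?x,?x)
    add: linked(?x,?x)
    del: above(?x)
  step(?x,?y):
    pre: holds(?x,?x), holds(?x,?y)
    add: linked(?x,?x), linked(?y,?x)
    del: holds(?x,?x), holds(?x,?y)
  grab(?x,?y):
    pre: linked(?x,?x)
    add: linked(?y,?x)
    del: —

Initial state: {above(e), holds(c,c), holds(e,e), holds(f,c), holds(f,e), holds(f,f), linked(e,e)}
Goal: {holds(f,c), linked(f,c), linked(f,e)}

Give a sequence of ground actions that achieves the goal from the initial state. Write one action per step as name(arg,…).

1. step(c,c)  →  {above(e), holds(e,e), holds(f,c), holds(f,e), holds(f,f), linked(c,c), linked(e,e)}
2. grab(e,f)  →  {above(e), holds(e,e), holds(f,c), holds(f,e), holds(f,f), linked(c,c), linked(e,e), linked(f,e)}
3. grab(c,f)  →  {above(e), holds(e,e), holds(f,c), holds(f,e), holds(f,f), linked(c,c), linked(e,e), linked(f,c), linked(f,e)}

step(c,c); grab(e,f); grab(c,f)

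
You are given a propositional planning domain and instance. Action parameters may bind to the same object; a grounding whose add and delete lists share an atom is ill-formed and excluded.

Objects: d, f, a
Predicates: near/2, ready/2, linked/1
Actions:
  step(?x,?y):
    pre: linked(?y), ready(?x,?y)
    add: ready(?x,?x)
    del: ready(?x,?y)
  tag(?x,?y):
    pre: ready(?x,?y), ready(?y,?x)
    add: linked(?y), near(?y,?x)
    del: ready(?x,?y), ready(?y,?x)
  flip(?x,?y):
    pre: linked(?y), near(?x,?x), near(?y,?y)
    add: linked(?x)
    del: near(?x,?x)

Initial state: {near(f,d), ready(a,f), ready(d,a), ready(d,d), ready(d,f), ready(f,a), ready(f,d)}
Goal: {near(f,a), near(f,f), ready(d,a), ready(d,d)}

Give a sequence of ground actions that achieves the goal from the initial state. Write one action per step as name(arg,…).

tag(d,d); step(f,d); tag(f,f); step(d,f); tag(a,f)

1. tag(d,d)  →  {linked(d), near(d,d), near(f,d), ready(a,f), ready(d,a), ready(d,f), ready(f,a), ready(f,d)}
2. step(f,d)  →  {linked(d), near(d,d), near(f,d), ready(a,f), ready(d,a), ready(d,f), ready(f,a), ready(f,f)}
3. tag(f,f)  →  {linked(d), linked(f), near(d,d), near(f,d), near(f,f), ready(a,f), ready(d,a), ready(d,f), ready(f,a)}
4. step(d,f)  →  {linked(d), linked(f), near(d,d), near(f,d), near(f,f), ready(a,f), ready(d,a), ready(d,d), ready(f,a)}
5. tag(a,f)  →  {linked(d), linked(f), near(d,d), near(f,a), near(f,d), near(f,f), ready(d,a), ready(d,d)}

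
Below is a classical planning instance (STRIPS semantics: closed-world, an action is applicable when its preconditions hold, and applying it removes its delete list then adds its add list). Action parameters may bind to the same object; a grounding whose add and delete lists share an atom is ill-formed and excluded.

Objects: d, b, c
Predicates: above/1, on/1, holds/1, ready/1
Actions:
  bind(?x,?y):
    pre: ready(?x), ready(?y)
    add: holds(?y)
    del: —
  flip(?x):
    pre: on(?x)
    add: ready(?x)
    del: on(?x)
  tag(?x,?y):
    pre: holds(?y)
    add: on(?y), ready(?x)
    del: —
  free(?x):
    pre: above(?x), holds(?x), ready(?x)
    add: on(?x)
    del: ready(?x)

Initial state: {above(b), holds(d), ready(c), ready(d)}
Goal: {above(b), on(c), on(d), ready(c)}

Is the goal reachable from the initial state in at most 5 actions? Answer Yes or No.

Yes

1. bind(d,c)  →  {above(b), holds(c), holds(d), ready(c), ready(d)}
2. tag(d,d)  →  {above(b), holds(c), holds(d), on(d), ready(c), ready(d)}
3. tag(d,c)  →  {above(b), holds(c), holds(d), on(c), on(d), ready(c), ready(d)}
optimal plan length = 3; 3 ≤ 5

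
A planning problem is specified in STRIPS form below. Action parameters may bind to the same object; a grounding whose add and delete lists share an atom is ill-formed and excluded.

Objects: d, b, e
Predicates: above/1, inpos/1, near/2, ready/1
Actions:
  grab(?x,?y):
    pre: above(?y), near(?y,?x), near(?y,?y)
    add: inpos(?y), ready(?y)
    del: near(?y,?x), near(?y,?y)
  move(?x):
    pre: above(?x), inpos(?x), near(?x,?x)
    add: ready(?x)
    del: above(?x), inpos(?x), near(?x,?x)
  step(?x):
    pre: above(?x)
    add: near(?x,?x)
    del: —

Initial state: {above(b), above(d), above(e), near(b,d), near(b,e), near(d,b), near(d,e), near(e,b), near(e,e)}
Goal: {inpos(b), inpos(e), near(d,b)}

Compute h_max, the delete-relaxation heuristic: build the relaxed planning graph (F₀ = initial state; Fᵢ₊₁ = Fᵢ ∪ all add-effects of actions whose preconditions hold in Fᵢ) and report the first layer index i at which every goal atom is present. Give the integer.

2

F0 = init (9 atoms)
F1 = F0 ∪ {inpos(e), near(b,b), near(d,d), ready(e)}  (13 atoms)
F2 = F1 ∪ {inpos(b), inpos(d), ready(b), ready(d)}  (17 atoms)
goal ⊆ F2  ⇒  h_max = 2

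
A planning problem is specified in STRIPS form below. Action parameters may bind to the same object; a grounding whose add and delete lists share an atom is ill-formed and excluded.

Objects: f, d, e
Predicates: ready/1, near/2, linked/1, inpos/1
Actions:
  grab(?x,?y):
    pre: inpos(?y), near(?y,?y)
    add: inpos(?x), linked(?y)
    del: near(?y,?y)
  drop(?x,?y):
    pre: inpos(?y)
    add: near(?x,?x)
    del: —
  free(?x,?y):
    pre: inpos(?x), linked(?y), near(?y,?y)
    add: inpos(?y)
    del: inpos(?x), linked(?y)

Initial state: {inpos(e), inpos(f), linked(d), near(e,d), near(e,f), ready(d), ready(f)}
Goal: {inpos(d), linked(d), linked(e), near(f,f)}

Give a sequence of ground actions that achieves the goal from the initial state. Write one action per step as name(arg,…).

1. drop(f,f)  →  {inpos(e), inpos(f), linked(d), near(e,d), near(e,f), near(f,f), ready(d), ready(f)}
2. drop(e,f)  →  {inpos(e), inpos(f), linked(d), near(e,d), near(e,e), near(e,f), near(f,f), ready(d), ready(f)}
3. grab(d,e)  →  {inpos(d), inpos(e), inpos(f), linked(d), linked(e), near(e,d), near(e,f), near(f,f), ready(d), ready(f)}

drop(f,f); drop(e,f); grab(d,e)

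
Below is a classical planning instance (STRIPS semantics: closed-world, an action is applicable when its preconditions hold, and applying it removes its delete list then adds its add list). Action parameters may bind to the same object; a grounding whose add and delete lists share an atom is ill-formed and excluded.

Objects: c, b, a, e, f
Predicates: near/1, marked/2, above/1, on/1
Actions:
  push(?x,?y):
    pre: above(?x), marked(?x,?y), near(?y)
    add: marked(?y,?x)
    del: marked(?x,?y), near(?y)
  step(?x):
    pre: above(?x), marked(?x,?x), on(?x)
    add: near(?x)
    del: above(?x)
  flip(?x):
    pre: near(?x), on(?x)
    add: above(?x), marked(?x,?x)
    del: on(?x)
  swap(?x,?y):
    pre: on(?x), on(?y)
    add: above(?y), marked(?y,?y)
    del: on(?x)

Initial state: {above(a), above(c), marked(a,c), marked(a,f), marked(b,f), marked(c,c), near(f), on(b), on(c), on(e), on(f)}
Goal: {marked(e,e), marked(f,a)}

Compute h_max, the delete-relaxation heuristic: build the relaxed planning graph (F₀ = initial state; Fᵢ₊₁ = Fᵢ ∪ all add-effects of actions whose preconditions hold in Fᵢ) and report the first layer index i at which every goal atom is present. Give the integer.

F0 = init (11 atoms)
F1 = F0 ∪ {above(b), above(e), above(f), marked(b,b), marked(e,e), marked(f,a), marked(f,f), near(c)}  (19 atoms)
goal ⊆ F1  ⇒  h_max = 1

1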